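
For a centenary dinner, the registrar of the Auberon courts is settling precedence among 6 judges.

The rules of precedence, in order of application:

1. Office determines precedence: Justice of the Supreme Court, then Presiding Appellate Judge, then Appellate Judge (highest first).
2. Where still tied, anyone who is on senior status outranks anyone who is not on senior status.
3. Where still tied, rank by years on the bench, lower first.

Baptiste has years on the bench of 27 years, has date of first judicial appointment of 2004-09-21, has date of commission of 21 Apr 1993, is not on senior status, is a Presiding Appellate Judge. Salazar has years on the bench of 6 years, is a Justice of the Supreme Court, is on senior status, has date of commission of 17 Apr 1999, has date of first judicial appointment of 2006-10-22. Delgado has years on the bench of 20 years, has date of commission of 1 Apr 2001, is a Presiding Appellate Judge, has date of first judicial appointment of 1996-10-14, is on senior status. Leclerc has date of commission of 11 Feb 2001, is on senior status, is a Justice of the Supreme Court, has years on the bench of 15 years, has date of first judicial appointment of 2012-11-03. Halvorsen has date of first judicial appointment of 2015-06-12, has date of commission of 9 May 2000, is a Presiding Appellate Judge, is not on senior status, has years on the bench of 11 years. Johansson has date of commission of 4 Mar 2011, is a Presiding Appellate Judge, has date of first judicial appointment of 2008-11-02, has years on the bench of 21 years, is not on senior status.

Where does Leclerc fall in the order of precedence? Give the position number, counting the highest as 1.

2

By office: Salazar and Leclerc (Justice of the Supreme Court); then Delgado, Halvorsen, Johansson and Baptiste (Presiding Appellate Judge).
Salazar and Leclerc are each on senior status, so the next rule applies.
Among Salazar and Leclerc, by years on the bench (lower first): Salazar (6 years) before Leclerc (15 years).
Among Delgado, Halvorsen, Johansson and Baptiste, on senior status before not on senior status: Delgado (on senior status) before Halvorsen, Johansson and Baptiste (not on senior status).
Among Halvorsen, Johansson and Baptiste, by years on the bench (lower first): Halvorsen (11 years) before Johansson (21 years) before Baptiste (27 years).
Order: Salazar, Leclerc, Delgado, Halvorsen, Johansson, Baptiste. So position 2.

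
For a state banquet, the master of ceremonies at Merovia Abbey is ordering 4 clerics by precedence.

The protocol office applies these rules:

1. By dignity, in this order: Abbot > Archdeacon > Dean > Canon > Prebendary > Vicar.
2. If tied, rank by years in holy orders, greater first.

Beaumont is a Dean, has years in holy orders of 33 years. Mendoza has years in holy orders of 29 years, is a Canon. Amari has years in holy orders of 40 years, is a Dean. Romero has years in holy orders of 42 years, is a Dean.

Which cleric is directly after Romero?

Amari

By dignity: Romero, Amari and Beaumont (Dean); then Mendoza (Canon).
Among Romero, Amari and Beaumont, by years in holy orders (higher first): Romero (42 years) before Amari (40 years) before Beaumont (33 years).
Order: Romero, Amari, Beaumont, Mendoza.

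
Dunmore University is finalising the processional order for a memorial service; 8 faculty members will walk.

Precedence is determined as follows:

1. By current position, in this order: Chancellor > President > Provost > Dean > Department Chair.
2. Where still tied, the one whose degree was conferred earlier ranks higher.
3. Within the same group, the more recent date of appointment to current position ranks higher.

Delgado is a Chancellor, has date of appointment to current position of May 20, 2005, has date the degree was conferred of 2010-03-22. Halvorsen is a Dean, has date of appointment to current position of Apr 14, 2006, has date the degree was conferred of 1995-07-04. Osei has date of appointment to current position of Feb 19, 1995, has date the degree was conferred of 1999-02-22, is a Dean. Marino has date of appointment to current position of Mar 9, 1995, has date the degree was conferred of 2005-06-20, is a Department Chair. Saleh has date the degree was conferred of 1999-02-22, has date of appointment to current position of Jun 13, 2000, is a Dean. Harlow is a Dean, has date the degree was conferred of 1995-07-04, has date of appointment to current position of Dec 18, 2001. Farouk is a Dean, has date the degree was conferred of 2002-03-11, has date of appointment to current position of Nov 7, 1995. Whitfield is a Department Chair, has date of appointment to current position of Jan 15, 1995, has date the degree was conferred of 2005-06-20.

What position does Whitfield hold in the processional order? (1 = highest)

By current position: Delgado (Chancellor); then Halvorsen, Harlow, Saleh, Osei and Farouk (Dean); then Marino and Whitfield (Department Chair).
Among Halvorsen, Harlow, Saleh, Osei and Farouk, by date the degree was conferred (earlier first): Halvorsen and Harlow (1995-07-04) before Saleh and Osei (1999-02-22) before Farouk (2002-03-11).
Among Halvorsen and Harlow, by date of appointment to current position (later first): Halvorsen (Apr 14, 2006) before Harlow (Dec 18, 2001).
Among Saleh and Osei, by date of appointment to current position (later first): Saleh (Jun 13, 2000) before Osei (Feb 19, 1995).
Marino and Whitfield both have date the degree was conferred 2005-06-20, so the next rule applies.
Among Marino and Whitfield, by date of appointment to current position (later first): Marino (Mar 9, 1995) before Whitfield (Jan 15, 1995).
Order: Delgado, Halvorsen, Harlow, Saleh, Osei, Farouk, Marino, Whitfield. So position 8.

8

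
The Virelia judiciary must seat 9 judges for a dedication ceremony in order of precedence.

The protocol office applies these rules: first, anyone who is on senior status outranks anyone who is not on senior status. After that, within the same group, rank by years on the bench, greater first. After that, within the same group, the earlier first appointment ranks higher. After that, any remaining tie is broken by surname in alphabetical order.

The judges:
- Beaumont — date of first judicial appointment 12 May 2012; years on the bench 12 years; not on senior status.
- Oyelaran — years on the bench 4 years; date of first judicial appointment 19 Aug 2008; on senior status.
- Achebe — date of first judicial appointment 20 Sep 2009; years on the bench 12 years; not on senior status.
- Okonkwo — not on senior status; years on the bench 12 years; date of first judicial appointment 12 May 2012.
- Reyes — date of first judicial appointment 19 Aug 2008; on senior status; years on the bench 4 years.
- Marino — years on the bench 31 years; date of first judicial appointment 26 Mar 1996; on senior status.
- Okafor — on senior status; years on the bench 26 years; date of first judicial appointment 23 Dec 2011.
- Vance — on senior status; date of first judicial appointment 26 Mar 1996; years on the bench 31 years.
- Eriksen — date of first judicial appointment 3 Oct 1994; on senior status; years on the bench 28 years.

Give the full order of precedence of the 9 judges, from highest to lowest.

Marino, Vance, Eriksen, Okafor, Oyelaran, Reyes, Achebe, Beaumont, Okonkwo

By the first rule: Marino, Vance, Eriksen, Okafor, Oyelaran and Reyes (each on senior status); then Achebe, Beaumont and Okonkwo (each not on senior status).
Among Marino, Vance, Eriksen, Okafor, Oyelaran and Reyes, by years on the bench (higher first): Marino and Vance (31 years) before Eriksen (28 years) before Okafor (26 years) before Oyelaran and Reyes (4 years).
Marino and Vance both have date of first judicial appointment 26 Mar 1996, so the next rule applies.
Among Marino and Vance, alphabetically by surname: Marino before Vance.
Oyelaran and Reyes both have date of first judicial appointment 19 Aug 2008, so the next rule applies.
Among Oyelaran and Reyes, alphabetically by surname: Oyelaran before Reyes.
Achebe, Beaumont and Okonkwo all have years on the bench 12 years, so the next rule applies.
Among Achebe, Beaumont and Okonkwo, by date of first judicial appointment (earlier first): Achebe (20 Sep 2009) before Beaumont and Okonkwo (12 May 2012).
Among Beaumont and Okonkwo, alphabetically by surname: Beaumont before Okonkwo.
Full order: Marino, Vance, Eriksen, Okafor, Oyelaran, Reyes, Achebe, Beaumont, Okonkwo.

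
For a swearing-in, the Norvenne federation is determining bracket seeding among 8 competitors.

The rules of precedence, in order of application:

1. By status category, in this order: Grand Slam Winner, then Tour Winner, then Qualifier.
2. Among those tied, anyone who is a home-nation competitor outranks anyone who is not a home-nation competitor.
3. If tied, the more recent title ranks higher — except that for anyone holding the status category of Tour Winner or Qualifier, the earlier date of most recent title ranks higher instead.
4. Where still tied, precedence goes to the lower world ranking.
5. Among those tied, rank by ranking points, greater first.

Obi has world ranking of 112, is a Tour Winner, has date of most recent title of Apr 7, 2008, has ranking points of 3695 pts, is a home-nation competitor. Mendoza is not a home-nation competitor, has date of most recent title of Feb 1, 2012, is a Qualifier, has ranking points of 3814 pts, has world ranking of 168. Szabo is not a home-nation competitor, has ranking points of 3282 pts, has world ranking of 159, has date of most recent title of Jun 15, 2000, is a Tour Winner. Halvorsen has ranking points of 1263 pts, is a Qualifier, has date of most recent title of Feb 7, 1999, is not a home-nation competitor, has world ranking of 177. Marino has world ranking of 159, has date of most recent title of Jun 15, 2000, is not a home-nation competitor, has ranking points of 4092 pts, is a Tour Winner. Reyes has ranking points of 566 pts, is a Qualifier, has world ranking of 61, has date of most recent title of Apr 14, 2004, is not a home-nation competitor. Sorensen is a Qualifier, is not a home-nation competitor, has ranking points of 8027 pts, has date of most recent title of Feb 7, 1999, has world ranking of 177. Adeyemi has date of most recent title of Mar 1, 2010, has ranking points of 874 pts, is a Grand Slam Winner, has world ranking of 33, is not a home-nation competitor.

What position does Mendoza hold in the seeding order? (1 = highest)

By status category: Adeyemi (Grand Slam Winner); then Obi, Marino and Szabo (Tour Winner); then Sorensen, Halvorsen, Reyes and Mendoza (Qualifier).
Among Obi, Marino and Szabo, a home-nation competitor before not a home-nation competitor: Obi (a home-nation competitor) before Marino and Szabo (not a home-nation competitor).
Marino and Szabo both have date of most recent title Jun 15, 2000, so the next rule applies.
Marino and Szabo both have world ranking 159, so the next rule applies.
Among Marino and Szabo, by ranking points (higher first): Marino (4092 pts) before Szabo (3282 pts).
Sorensen, Halvorsen, Reyes and Mendoza are each not a home-nation competitor, so the next rule applies.
Among Sorensen, Halvorsen, Reyes and Mendoza, by date of most recent title (earlier first) (reversed rule for this group): Sorensen and Halvorsen (Feb 7, 1999) before Reyes (Apr 14, 2004) before Mendoza (Feb 1, 2012).
Sorensen and Halvorsen both have world ranking 177, so the next rule applies.
Among Sorensen and Halvorsen, by ranking points (higher first): Sorensen (8027 pts) before Halvorsen (1263 pts).
Order: Adeyemi, Obi, Marino, Szabo, Sorensen, Halvorsen, Reyes, Mendoza. So position 8.

8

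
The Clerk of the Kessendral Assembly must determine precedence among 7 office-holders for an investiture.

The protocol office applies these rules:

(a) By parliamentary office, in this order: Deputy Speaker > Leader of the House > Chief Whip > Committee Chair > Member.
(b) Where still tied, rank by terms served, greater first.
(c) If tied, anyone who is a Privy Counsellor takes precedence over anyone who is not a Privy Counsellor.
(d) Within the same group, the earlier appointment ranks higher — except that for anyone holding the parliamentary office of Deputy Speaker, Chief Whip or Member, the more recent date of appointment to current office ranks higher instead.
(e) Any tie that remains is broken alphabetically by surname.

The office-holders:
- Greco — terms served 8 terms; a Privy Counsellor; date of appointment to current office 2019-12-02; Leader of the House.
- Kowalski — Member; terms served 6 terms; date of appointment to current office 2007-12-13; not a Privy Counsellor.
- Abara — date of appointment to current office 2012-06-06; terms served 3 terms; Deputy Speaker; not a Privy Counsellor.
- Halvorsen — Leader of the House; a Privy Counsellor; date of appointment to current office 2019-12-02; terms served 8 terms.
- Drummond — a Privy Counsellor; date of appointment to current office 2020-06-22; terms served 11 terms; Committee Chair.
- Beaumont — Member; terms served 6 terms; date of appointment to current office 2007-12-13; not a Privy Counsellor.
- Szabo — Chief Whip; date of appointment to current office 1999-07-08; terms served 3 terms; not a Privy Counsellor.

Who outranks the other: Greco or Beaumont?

By parliamentary office: Abara (Deputy Speaker); then Greco and Halvorsen (Leader of the House); then Szabo (Chief Whip); then Drummond (Committee Chair); then Beaumont and Kowalski (Member).
Greco and Halvorsen both have terms served 8 terms, so the next rule applies.
Greco and Halvorsen are each a Privy Counsellor, so the next rule applies.
Greco and Halvorsen both have date of appointment to current office 2019-12-02, so the next rule applies.
Among Greco and Halvorsen, alphabetically by surname: Greco before Halvorsen.
Beaumont and Kowalski both have terms served 6 terms, so the next rule applies.
Beaumont and Kowalski are each not a Privy Counsellor, so the next rule applies.
Beaumont and Kowalski both have date of appointment to current office 2007-12-13, so the next rule applies.
Among Beaumont and Kowalski, alphabetically by surname: Beaumont before Kowalski.
So Greco takes precedence.

Greco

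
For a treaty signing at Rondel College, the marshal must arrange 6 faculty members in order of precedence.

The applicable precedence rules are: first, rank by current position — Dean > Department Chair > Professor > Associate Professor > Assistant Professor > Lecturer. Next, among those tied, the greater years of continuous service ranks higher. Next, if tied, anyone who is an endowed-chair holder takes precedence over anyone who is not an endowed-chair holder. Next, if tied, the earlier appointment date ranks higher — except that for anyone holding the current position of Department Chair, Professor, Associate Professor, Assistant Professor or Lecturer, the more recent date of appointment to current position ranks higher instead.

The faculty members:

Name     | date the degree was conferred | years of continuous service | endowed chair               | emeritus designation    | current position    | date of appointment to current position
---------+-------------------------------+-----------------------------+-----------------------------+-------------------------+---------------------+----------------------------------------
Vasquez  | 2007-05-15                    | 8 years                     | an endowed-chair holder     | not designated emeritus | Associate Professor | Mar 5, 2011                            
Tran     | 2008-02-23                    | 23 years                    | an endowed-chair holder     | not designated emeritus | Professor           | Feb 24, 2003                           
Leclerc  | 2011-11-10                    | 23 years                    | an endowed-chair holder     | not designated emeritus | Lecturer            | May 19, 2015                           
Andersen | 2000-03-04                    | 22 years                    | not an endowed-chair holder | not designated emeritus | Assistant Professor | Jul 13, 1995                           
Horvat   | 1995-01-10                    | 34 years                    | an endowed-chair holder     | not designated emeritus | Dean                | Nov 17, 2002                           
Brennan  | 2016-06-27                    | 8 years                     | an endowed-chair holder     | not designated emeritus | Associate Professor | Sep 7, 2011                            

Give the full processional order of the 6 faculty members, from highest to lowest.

Horvat, Tran, Brennan, Vasquez, Andersen, Leclerc

By current position: Horvat (Dean); then Tran (Professor); then Brennan and Vasquez (Associate Professor); then Andersen (Assistant Professor); then Leclerc (Lecturer).
Brennan and Vasquez both have years of continuous service 8 years, so the next rule applies.
Brennan and Vasquez are each an endowed-chair holder, so the next rule applies.
Among Brennan and Vasquez, by date of appointment to current position (later first) (reversed rule for this group): Brennan (Sep 7, 2011) before Vasquez (Mar 5, 2011).
Full order: Horvat, Tran, Brennan, Vasquez, Andersen, Leclerc.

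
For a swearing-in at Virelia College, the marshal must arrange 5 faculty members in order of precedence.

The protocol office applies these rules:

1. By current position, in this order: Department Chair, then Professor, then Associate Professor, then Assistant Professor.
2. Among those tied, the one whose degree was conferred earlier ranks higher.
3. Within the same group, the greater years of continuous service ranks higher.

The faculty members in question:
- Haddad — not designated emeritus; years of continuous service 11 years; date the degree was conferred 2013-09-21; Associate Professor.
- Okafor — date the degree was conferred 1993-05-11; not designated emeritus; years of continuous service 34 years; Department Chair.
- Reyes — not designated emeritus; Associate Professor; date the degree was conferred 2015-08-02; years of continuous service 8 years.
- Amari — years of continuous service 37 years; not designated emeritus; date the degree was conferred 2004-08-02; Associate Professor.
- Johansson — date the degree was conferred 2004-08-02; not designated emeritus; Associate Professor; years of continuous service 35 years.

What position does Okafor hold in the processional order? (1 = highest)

1

By current position: Okafor (Department Chair); then Amari, Johansson, Haddad and Reyes (Associate Professor).
Among Amari, Johansson, Haddad and Reyes, by date the degree was conferred (earlier first): Amari and Johansson (2004-08-02) before Haddad (2013-09-21) before Reyes (2015-08-02).
Among Amari and Johansson, by years of continuous service (higher first): Amari (37 years) before Johansson (35 years).
Order: Okafor, Amari, Johansson, Haddad, Reyes. So position 1.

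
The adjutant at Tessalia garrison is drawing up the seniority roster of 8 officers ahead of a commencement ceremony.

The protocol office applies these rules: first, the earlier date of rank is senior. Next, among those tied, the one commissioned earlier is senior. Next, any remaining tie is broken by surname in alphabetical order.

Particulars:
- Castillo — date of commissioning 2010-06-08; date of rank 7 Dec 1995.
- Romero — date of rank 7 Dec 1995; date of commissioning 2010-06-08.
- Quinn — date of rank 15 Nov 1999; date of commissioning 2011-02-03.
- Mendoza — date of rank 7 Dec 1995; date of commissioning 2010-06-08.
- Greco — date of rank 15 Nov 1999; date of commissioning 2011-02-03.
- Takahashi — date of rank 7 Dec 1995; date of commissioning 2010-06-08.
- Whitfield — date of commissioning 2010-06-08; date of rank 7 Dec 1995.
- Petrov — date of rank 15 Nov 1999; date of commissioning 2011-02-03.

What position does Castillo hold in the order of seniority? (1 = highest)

By date of rank (earlier first): Castillo, Mendoza, Romero, Takahashi and Whitfield (each 7 Dec 1995); then Greco, Petrov and Quinn (each 15 Nov 1999).
Castillo, Mendoza, Romero, Takahashi and Whitfield all have date of commissioning 2010-06-08, so the next rule applies.
Among Castillo, Mendoza, Romero, Takahashi and Whitfield, alphabetically by surname: Castillo before Mendoza before Romero before Takahashi before Whitfield.
Greco, Petrov and Quinn all have date of commissioning 2011-02-03, so the next rule applies.
Among Greco, Petrov and Quinn, alphabetically by surname: Greco before Petrov before Quinn.
Order: Castillo, Mendoza, Romero, Takahashi, Whitfield, Greco, Petrov, Quinn. So position 1.

1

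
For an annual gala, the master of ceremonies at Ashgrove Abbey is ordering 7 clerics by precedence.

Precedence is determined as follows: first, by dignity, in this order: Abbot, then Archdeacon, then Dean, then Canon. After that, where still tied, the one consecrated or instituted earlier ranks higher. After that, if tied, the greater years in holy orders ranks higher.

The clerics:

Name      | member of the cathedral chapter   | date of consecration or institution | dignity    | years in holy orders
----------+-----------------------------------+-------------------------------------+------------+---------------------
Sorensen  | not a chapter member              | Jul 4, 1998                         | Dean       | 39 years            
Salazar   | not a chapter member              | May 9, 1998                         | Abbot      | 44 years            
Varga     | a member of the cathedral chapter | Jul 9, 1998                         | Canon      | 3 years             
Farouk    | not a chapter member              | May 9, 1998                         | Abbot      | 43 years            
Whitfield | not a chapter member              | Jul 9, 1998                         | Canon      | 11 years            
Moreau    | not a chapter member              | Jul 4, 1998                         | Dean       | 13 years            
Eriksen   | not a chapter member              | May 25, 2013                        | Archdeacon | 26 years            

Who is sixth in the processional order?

Whitfield

By dignity: Salazar and Farouk (Abbot); then Eriksen (Archdeacon); then Sorensen and Moreau (Dean); then Whitfield and Varga (Canon).
Salazar and Farouk both have date of consecration or institution May 9, 1998, so the next rule applies.
Among Salazar and Farouk, by years in holy orders (higher first): Salazar (44 years) before Farouk (43 years).
Sorensen and Moreau both have date of consecration or institution Jul 4, 1998, so the next rule applies.
Among Sorensen and Moreau, by years in holy orders (higher first): Sorensen (39 years) before Moreau (13 years).
Whitfield and Varga both have date of consecration or institution Jul 9, 1998, so the next rule applies.
Among Whitfield and Varga, by years in holy orders (higher first): Whitfield (11 years) before Varga (3 years).
Order: Salazar, Farouk, Eriksen, Sorensen, Moreau, Whitfield, Varga.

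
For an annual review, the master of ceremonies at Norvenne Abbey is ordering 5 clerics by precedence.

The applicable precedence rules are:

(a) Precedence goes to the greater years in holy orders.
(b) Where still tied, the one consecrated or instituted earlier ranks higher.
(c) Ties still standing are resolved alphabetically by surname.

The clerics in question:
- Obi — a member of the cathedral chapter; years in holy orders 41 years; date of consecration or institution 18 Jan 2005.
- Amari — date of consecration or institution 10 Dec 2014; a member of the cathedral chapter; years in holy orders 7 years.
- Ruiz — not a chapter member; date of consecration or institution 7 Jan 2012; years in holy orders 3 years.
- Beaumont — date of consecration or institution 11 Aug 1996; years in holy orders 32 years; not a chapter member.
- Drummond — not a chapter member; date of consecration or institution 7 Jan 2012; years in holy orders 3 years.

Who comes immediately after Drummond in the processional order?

By years in holy orders (higher first): Obi (41 years); then Beaumont (32 years); then Amari (7 years); then Drummond and Ruiz (both 3 years).
Drummond and Ruiz both have date of consecration or institution 7 Jan 2012, so the next rule applies.
Among Drummond and Ruiz, alphabetically by surname: Drummond before Ruiz.
Order: Obi, Beaumont, Amari, Drummond, Ruiz.

Ruiz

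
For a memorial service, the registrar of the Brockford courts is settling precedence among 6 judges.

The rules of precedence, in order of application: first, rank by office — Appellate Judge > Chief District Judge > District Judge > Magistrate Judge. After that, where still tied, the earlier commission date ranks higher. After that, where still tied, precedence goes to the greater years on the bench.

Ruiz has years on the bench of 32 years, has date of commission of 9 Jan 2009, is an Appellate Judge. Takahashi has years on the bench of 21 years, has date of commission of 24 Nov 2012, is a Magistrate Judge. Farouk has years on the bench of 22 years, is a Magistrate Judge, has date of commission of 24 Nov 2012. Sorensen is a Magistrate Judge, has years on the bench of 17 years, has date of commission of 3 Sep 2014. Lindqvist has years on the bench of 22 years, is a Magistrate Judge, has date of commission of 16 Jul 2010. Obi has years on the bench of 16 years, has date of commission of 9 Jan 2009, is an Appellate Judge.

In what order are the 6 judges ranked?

By office: Ruiz and Obi (Appellate Judge); then Lindqvist, Farouk, Takahashi and Sorensen (Magistrate Judge).
Ruiz and Obi both have date of commission 9 Jan 2009, so the next rule applies.
Among Ruiz and Obi, by years on the bench (higher first): Ruiz (32 years) before Obi (16 years).
Among Lindqvist, Farouk, Takahashi and Sorensen, by date of commission (earlier first): Lindqvist (16 Jul 2010) before Farouk and Takahashi (24 Nov 2012) before Sorensen (3 Sep 2014).
Among Farouk and Takahashi, by years on the bench (higher first): Farouk (22 years) before Takahashi (21 years).
Full order: Ruiz, Obi, Lindqvist, Farouk, Takahashi, Sorensen.

Ruiz, Obi, Lindqvist, Farouk, Takahashi, Sorensen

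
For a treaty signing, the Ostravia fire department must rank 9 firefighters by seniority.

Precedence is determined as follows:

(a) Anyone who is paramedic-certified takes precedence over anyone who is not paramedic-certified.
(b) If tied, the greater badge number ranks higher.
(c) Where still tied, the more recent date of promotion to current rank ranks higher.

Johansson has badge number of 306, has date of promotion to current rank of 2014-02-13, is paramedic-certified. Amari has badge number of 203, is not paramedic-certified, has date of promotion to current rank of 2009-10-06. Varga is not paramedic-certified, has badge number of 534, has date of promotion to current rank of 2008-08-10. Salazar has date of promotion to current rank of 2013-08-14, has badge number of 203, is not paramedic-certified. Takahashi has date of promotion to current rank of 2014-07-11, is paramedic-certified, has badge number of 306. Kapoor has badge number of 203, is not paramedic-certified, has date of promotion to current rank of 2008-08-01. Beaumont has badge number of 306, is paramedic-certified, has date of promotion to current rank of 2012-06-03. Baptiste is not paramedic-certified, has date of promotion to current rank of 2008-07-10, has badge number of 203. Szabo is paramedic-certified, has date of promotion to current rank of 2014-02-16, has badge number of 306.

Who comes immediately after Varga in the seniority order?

By the first rule: Takahashi, Szabo, Johansson and Beaumont (each paramedic-certified); then Varga, Salazar, Amari, Kapoor and Baptiste (each not paramedic-certified).
Takahashi, Szabo, Johansson and Beaumont all have badge number 306, so the next rule applies.
Among Takahashi, Szabo, Johansson and Beaumont, by date of promotion to current rank (later first): Takahashi (2014-07-11) before Szabo (2014-02-16) before Johansson (2014-02-13) before Beaumont (2012-06-03).
Among Varga, Salazar, Amari, Kapoor and Baptiste, by badge number (higher first): Varga (534) before Salazar, Amari, Kapoor and Baptiste (203).
Among Salazar, Amari, Kapoor and Baptiste, by date of promotion to current rank (later first): Salazar (2013-08-14) before Amari (2009-10-06) before Kapoor (2008-08-01) before Baptiste (2008-07-10).
Order: Takahashi, Szabo, Johansson, Beaumont, Varga, Salazar, Amari, Kapoor, Baptiste.

Salazar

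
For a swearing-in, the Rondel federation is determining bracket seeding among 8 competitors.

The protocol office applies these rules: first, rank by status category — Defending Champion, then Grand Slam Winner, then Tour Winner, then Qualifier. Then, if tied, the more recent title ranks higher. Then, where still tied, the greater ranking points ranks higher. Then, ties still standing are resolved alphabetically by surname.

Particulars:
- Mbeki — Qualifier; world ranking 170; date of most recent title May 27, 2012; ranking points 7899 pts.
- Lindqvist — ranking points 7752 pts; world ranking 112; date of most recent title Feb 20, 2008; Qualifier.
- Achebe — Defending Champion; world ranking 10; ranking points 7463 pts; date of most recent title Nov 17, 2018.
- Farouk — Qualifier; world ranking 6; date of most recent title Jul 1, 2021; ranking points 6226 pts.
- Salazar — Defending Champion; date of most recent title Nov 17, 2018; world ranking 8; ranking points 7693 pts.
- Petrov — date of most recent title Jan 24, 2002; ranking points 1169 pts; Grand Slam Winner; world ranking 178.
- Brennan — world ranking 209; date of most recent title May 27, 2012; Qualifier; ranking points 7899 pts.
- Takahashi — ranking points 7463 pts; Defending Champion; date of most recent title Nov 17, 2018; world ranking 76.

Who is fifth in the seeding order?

Farouk

By status category: Salazar, Achebe and Takahashi (Defending Champion); then Petrov (Grand Slam Winner); then Farouk, Brennan, Mbeki and Lindqvist (Qualifier).
Salazar, Achebe and Takahashi all have date of most recent title Nov 17, 2018, so the next rule applies.
Among Salazar, Achebe and Takahashi, by ranking points (higher first): Salazar (7693 pts) before Achebe and Takahashi (7463 pts).
Among Achebe and Takahashi, alphabetically by surname: Achebe before Takahashi.
Among Farouk, Brennan, Mbeki and Lindqvist, by date of most recent title (later first): Farouk (Jul 1, 2021) before Brennan and Mbeki (May 27, 2012) before Lindqvist (Feb 20, 2008).
Brennan and Mbeki both have ranking points 7899 pts, so the next rule applies.
Among Brennan and Mbeki, alphabetically by surname: Brennan before Mbeki.
Order: Salazar, Achebe, Takahashi, Petrov, Farouk, Brennan, Mbeki, Lindqvist.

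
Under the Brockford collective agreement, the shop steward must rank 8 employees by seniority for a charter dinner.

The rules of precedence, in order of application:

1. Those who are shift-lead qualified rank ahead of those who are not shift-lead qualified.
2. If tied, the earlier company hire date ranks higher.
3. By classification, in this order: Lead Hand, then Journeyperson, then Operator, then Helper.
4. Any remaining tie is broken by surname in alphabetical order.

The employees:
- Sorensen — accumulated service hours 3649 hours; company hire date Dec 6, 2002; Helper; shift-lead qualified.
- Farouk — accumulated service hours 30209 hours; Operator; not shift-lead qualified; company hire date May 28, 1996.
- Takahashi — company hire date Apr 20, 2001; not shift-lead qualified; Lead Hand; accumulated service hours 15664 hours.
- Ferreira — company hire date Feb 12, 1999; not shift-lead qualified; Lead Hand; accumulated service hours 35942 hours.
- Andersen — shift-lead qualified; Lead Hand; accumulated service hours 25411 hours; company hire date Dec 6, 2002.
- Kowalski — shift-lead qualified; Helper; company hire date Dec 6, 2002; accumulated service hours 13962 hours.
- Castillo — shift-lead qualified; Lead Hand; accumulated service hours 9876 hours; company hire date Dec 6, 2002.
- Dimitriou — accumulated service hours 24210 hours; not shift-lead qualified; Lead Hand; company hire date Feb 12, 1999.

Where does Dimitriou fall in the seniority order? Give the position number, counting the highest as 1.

By the first rule: Andersen, Castillo, Kowalski and Sorensen (each shift-lead qualified); then Farouk, Dimitriou, Ferreira and Takahashi (each not shift-lead qualified).
Andersen, Castillo, Kowalski and Sorensen all have company hire date Dec 6, 2002, so the next rule applies.
Among Andersen, Castillo, Kowalski and Sorensen, by classification: Andersen and Castillo (Lead Hand) before Kowalski and Sorensen (Helper).
Among Andersen and Castillo, alphabetically by surname: Andersen before Castillo.
Among Kowalski and Sorensen, alphabetically by surname: Kowalski before Sorensen.
Among Farouk, Dimitriou, Ferreira and Takahashi, by company hire date (earlier first): Farouk (May 28, 1996) before Dimitriou and Ferreira (Feb 12, 1999) before Takahashi (Apr 20, 2001).
Dimitriou and Ferreira are each Lead Hand, so the next rule applies.
Among Dimitriou and Ferreira, alphabetically by surname: Dimitriou before Ferreira.
Order: Andersen, Castillo, Kowalski, Sorensen, Farouk, Dimitriou, Ferreira, Takahashi. So position 6.

6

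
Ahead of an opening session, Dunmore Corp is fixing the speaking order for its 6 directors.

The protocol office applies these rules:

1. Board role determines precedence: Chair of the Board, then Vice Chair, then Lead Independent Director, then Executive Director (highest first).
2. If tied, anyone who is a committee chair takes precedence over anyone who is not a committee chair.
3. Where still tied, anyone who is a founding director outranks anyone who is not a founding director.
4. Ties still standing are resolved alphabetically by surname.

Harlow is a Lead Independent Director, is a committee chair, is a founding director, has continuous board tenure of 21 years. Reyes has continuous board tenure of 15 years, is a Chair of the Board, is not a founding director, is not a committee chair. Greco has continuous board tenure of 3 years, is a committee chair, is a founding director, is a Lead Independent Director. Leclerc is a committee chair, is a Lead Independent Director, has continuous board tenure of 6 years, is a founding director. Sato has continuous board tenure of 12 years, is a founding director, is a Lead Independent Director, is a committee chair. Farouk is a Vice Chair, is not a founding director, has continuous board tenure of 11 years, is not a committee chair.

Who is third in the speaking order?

Greco

By board role: Reyes (Chair of the Board); then Farouk (Vice Chair); then Greco, Harlow, Leclerc and Sato (Lead Independent Director).
Greco, Harlow, Leclerc and Sato are each a committee chair, so the next rule applies.
Greco, Harlow, Leclerc and Sato are each a founding director, so the next rule applies.
Among Greco, Harlow, Leclerc and Sato, alphabetically by surname: Greco before Harlow before Leclerc before Sato.
Order: Reyes, Farouk, Greco, Harlow, Leclerc, Sato.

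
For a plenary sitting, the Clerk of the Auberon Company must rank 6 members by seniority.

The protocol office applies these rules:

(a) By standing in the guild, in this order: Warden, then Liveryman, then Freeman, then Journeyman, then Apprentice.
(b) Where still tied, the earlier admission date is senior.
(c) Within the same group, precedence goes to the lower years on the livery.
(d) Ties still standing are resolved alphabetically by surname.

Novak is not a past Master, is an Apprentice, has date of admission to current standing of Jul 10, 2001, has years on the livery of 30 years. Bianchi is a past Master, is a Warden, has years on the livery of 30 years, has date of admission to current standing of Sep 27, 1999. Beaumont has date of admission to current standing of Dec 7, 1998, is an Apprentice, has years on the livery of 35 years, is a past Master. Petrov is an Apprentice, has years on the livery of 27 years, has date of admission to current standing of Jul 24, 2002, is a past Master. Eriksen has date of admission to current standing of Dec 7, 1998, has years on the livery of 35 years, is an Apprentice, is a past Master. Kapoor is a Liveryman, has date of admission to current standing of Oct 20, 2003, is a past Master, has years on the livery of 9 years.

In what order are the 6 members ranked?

By standing in the guild: Bianchi (Warden); then Kapoor (Liveryman); then Beaumont, Eriksen, Novak and Petrov (Apprentice).
Among Beaumont, Eriksen, Novak and Petrov, by date of admission to current standing (earlier first): Beaumont and Eriksen (Dec 7, 1998) before Novak (Jul 10, 2001) before Petrov (Jul 24, 2002).
Beaumont and Eriksen both have years on the livery 35 years, so the next rule applies.
Among Beaumont and Eriksen, alphabetically by surname: Beaumont before Eriksen.
Full order: Bianchi, Kapoor, Beaumont, Eriksen, Novak, Petrov.

Bianchi, Kapoor, Beaumont, Eriksen, Novak, Petrov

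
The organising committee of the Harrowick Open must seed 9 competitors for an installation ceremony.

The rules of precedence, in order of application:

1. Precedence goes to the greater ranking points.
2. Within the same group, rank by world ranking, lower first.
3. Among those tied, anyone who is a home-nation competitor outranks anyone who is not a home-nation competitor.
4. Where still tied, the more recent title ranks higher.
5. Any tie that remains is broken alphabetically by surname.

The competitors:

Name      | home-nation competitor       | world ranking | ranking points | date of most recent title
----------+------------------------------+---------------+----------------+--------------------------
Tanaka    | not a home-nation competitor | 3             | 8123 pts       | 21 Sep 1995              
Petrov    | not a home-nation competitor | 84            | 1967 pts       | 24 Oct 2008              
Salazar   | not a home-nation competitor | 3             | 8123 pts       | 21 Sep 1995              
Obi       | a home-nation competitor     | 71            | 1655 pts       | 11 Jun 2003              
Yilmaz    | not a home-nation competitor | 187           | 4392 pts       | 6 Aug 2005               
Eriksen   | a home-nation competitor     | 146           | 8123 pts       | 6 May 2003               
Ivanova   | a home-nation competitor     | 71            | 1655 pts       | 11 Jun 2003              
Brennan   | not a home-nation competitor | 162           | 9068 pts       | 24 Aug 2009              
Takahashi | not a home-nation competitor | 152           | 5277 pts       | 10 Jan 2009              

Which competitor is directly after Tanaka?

Eriksen

By ranking points (higher first): Brennan (9068 pts); then Salazar, Tanaka and Eriksen (each 8123 pts); then Takahashi (5277 pts); then Yilmaz (4392 pts); then Petrov (1967 pts); then Ivanova and Obi (both 1655 pts).
Among Salazar, Tanaka and Eriksen, by world ranking (lower first): Salazar and Tanaka (3) before Eriksen (146).
Salazar and Tanaka are each not a home-nation competitor, so the next rule applies.
Salazar and Tanaka both have date of most recent title 21 Sep 1995, so the next rule applies.
Among Salazar and Tanaka, alphabetically by surname: Salazar before Tanaka.
Ivanova and Obi both have world ranking 71, so the next rule applies.
Ivanova and Obi are each a home-nation competitor, so the next rule applies.
Ivanova and Obi both have date of most recent title 11 Jun 2003, so the next rule applies.
Among Ivanova and Obi, alphabetically by surname: Ivanova before Obi.
Order: Brennan, Salazar, Tanaka, Eriksen, Takahashi, Yilmaz, Petrov, Ivanova, Obi.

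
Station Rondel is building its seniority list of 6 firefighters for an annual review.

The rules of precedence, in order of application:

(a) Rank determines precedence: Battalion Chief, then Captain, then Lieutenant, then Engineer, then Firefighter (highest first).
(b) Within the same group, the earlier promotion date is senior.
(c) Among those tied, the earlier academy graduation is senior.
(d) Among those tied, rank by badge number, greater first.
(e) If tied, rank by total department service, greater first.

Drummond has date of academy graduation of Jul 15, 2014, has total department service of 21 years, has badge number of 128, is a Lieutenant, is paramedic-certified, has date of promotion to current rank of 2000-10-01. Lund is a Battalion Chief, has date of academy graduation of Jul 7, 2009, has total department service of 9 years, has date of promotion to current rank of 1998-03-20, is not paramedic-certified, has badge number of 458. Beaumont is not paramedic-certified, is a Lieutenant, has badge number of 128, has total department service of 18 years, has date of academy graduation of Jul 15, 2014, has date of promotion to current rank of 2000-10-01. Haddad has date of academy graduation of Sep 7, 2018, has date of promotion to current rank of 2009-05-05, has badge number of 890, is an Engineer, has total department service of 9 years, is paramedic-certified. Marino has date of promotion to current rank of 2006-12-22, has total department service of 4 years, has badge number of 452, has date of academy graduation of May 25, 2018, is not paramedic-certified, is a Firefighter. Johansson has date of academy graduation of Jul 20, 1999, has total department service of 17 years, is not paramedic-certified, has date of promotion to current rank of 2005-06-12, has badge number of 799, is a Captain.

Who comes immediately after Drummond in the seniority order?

Beaumont

By rank: Lund (Battalion Chief); then Johansson (Captain); then Drummond and Beaumont (Lieutenant); then Haddad (Engineer); then Marino (Firefighter).
Drummond and Beaumont both have date of promotion to current rank 2000-10-01, so the next rule applies.
Drummond and Beaumont both have date of academy graduation Jul 15, 2014, so the next rule applies.
Drummond and Beaumont both have badge number 128, so the next rule applies.
Among Drummond and Beaumont, by total department service (higher first): Drummond (21 years) before Beaumont (18 years).
Order: Lund, Johansson, Drummond, Beaumont, Haddad, Marino.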